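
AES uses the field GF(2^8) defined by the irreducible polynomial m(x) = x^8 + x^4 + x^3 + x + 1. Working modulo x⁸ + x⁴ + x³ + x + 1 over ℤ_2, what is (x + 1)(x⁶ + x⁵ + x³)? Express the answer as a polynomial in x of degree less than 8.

Multiply in ℤ_2[x]: (x + 1)·(x⁶ + x⁵ + x³) = x⁷ + x⁵ + x⁴ + x³.
Reduced: x⁷ + x⁵ + x⁴ + x³.

x^7 + x^5 + x^4 + x^3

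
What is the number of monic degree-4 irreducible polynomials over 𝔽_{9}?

The number of monic irreducibles of degree 4 over GF(9) is (1/4)·Σ_{d∣4} μ(4/d) 9^d.
Divisors of 4: 1, 2, 4; μ(4/d) for each: 0, -1, 1.
Σ = − 9^2 + 9^4 = 6480.
N = 6480/4 = 1620.

1620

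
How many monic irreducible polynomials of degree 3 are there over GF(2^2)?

By the necklace-counting formula, N_4(3) = (1/3) Σ_{d|3} μ(3/d)·4^d.
Divisors of 3: 1, 3; μ(3/d) for each: -1, 1.
Σ = − 4^1 + 4^3 = 60.
N = 60/3 = 20.

20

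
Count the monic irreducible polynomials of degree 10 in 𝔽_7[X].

28245840

Gauss's count: N_{7}(10) = (1/10) Σ_{d|10} μ(10/d)·7^d.
Divisors of 10: 1, 2, 5, 10; μ(10/d) for each: 1, -1, -1, 1.
Σ = 7^1 − 7^2 − 7^5 + 7^10 = 282458400.
N = 282458400/10 = 28245840.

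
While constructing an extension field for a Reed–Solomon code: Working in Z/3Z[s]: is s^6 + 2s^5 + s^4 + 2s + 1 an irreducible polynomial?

Write g(s) = s^6 + 2s^5 + s^4 + 2s + 1.
Check for roots in Z/3Z: g(0) = 1; g(1) = 1; g(2) = 2.
No roots, so no linear factors.
Monic irreducibles of degree 2 over GF(3): s^2 + 1, s^2 + s + 2, s^2 + 2s + 2.
None of them divide g (all give nonzero remainder).
Degree-3 irreducible divisors: test the 8 monic irreducibles of degree 3 over GF(3).
None of them divide g (all give nonzero remainder).
No irreducible factor of degree ≤ 3 exists, so g is irreducible over GF(3).

Yes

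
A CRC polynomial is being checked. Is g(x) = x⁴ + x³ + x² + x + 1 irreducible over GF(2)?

Check for roots in GF(2): g(0) = 1; g(1) = 1.
No roots, so no linear factors.
Monic irreducibles of degree 2 over GF(2): x² + x + 1.
None of them divide g (all give nonzero remainder).
No irreducible factor of degree ≤ 2 exists, so g is irreducible over GF(2).

Yes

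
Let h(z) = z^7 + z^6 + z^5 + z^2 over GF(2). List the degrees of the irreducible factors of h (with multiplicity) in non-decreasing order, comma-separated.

1, 1, 1, 1, 3

Roots in GF(2): h(0) = 0 → root; h(1) = 0 → root.
Linear factors from roots: (z), (z + 1).
Complete factorization: h(z) = (z)^2·(z + 1)^2·(z^3 + z^2 + 1).
Factor degrees with multiplicity: 1 + 1 + 1 + 1 + 3 = 7.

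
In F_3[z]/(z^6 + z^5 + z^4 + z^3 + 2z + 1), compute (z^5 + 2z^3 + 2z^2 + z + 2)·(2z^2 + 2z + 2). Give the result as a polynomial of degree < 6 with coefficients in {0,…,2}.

z^5 + z^3 + z + 1

Multiply in F_3[z]: (z^5 + 2z^3 + 2z^2 + z + 2)·(2z^2 + 2z + 2) = 2z^7 + 2z^6 + 2z^4 + z^3 + z^2 + 1.
Reduce using z^6 ≡ 2z^5 + 2z^4 + 2z^3 + z + 2 (mod z^6 + z^5 + z^4 + z^3 + 2z + 1).
Reduced: z^5 + z^3 + z + 1.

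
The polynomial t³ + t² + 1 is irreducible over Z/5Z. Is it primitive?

Write f(t) = t³ + t² + 1.
|GF(5^3)^×| = 5^3 − 1 = 124. Prime factorization: 124 = 2^2·31.
f is primitive ⇔ t has order 124 in GF(5)[t]/(f), i.e. t^(124/q) ≠ 1 for each prime q | 124.
t^(62) mod f = 1
t^(4) mod f = t² + 4t + 1.
Since t^(62) = 1, the order of t divides 62 < 124; not primitive.

No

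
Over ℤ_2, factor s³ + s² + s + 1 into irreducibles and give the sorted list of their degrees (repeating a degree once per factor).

1, 1, 1

Write g(s) = s³ + s² + s + 1.
Roots in ℤ_2: g(0) = 1; g(1) = 0 → root.
Linear factors from roots: (s + 1).
Complete factorization: g(s) = (s + 1)^3.
Factor degrees with multiplicity: 1 + 1 + 1 = 3.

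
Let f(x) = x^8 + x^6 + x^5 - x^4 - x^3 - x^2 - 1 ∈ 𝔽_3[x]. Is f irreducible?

Check for roots in 𝔽_3: f(0) = 2; f(1) = 2; f(2) = 2.
No roots, so no linear factors.
Monic irreducibles of degree 2 over GF(3): x^2 + 1, x^2 + x - 1, x^2 - x - 1.
None of them divide f (all give nonzero remainder).
Degree-3 irreducible divisors: test the 8 monic irreducibles of degree 3 over GF(3).
None of them divide f (all give nonzero remainder).
Degree-4 irreducible divisors: test the 18 monic irreducibles of degree 4 over GF(3).
None of them divide f (all give nonzero remainder).
No irreducible factor of degree ≤ 4 exists, so f is irreducible over GF(3).

Yes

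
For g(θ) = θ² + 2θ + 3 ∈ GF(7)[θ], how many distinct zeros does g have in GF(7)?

0

Evaluate at each of the 7 elements of GF(7):
g(0) = 3; g(1) = 6; g(2) = 4; g(3) = 4; g(4) = 6; g(5) = 3; g(6) = 2.
No element is a root.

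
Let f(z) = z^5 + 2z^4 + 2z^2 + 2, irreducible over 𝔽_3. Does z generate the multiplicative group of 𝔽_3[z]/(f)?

|GF(3^5)^×| = 3^5 − 1 = 242. Prime factorization: 242 = 2·11^2.
f is primitive ⇔ z has order 242 in GF(3)[z]/(f), i.e. z^(242/q) ≠ 1 for each prime q | 242.
z^(121) mod f = 1
z^(22) mod f = z^4 + z^3 + 2z^2.
Since z^(121) = 1, the order of z divides 121 < 242; not primitive.

No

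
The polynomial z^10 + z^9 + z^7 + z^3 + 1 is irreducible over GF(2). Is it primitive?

Yes

Write f(z) = z^10 + z^9 + z^7 + z^3 + 1.
|GF(2^10)^×| = 2^10 − 1 = 1023. Prime factorization: 1023 = 3·11·31.
f is primitive ⇔ z has order 1023 in GF(2)[z]/(f), i.e. z^(1023/q) ≠ 1 for each prime q | 1023.
z^(341) mod f = z^9 + z^8 + z^6 + z^5 + z^3 + z^2 + z.
z^(93) mod f = z^9 + z^8 + z^7 + z^6 + z^5 + 1.
z^(33) mod f = z^9 + z^4 + z^3 + z^2.
None equal 1, so z has full order 1023; f is primitive.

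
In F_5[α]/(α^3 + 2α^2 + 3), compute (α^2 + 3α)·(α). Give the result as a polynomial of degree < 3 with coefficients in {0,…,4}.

α^2 + 2

Multiply in F_5[α]: (α^2 + 3α)·(α) = α^3 + 3α^2.
Reduce using α^3 ≡ 3α^2 + 2 (mod α^3 + 2α^2 + 3).
Reduced: α^2 + 2.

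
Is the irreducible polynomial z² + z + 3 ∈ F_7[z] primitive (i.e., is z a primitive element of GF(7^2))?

Yes

Write f(z) = z² + z + 3.
|GF(7^2)^×| = 7^2 − 1 = 48. Prime factorization: 48 = 2^4·3.
f is primitive ⇔ z has order 48 in GF(7)[z]/(f), i.e. z^(48/q) ≠ 1 for each prime q | 48.
z^(24) mod f = 6.
z^(16) mod f = 2.
None equal 1, so z has full order 48; f is primitive.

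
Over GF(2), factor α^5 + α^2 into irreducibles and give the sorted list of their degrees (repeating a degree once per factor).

1, 1, 1, 2

Write g(α) = α^5 + α^2.
Roots in GF(2): g(0) = 0 → root; g(1) = 0 → root.
Linear factors from roots: (α), (α + 1).
Complete factorization: g(α) = (α + 1)·(α)^2·(α^2 + α + 1).
Factor degrees with multiplicity: 1 + 1 + 1 + 2 = 5.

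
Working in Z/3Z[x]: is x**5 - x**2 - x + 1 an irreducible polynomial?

Write g(x) = x**5 - x**2 - x + 1.
Check for roots in Z/3Z: g(0) = 1; g(1) = 0 → root; g(2) = 0 → root.
g(1) = 0, so (x − 1) divides g(x); g is reducible.

No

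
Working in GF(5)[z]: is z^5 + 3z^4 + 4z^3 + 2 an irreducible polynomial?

Write f(z) = z^5 + 3z^4 + 4z^3 + 2.
Check for roots in GF(5): f(0) = 2; f(1) = 0 → root; f(2) = 4; f(3) = 1; f(4) = 0 → root.
f(1) = 0, so (z − 1) divides f(z); f is reducible.

No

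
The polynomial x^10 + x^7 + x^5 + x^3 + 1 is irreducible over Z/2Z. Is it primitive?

Write f(x) = x^10 + x^7 + x^5 + x^3 + 1.
|GF(2^10)^×| = 2^10 − 1 = 1023. Prime factorization: 1023 = 3·11·31.
f is primitive ⇔ x has order 1023 in GF(2)[x]/(f), i.e. x^(1023/q) ≠ 1 for each prime q | 1023.
x^(341) mod f = x^8 + x^6 + x^4 + x.
x^(93) mod f = x^9 + x^7 + x^6 + x^4 + x + 1.
x^(33) mod f = 1
Since x^(33) = 1, the order of x divides 33 < 1023; not primitive.

No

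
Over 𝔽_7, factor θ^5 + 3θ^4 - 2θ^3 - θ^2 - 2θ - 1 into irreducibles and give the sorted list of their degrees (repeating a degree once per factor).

5

Write g(θ) = θ^5 + 3θ^4 - 2θ^3 - θ^2 - 2θ - 1.
Complete factorization: g(θ) = (θ^5 + 3θ^4 - 2θ^3 - θ^2 - 2θ - 1).
Factor degrees with multiplicity: 5 = 5.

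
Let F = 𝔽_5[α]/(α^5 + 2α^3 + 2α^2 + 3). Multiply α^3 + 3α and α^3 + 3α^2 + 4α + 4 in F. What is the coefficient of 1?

1

Multiply in 𝔽_5[α]: (α^3 + 3α)·(α^3 + 3α^2 + 4α + 4) = α^6 + 3α^5 + 2α^4 + 3α^3 + 2α^2 + 2α.
Reduce using α^5 ≡ 3α^3 + 3α^2 + 2 (mod α^5 + 2α^3 + 2α^2 + 3).
Reduced: α^2 + 4α + 1.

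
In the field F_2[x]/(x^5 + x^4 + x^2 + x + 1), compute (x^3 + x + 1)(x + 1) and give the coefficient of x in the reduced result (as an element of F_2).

Multiply in F_2[x]: (x^3 + x + 1)·(x + 1) = x^4 + x^3 + x^2 + 1.
Reduced: x^4 + x^3 + x^2 + 1.

0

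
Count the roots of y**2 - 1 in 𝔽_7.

2

Write f(y) = y**2 - 1.
Evaluate at each of the 7 elements of 𝔽_7:
f(0) = 6; f(1) = 0 → root; f(2) = 3; f(3) = 1; f(4) = 1; f(5) = 3; f(6) = 0 → root.
Roots: {1, 6}.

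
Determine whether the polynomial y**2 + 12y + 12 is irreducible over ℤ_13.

Write m(y) = y**2 + 12y + 12.
Check each element of ℤ_13 for a root: m(0)=12, m(1)=12, m(2)=1, m(3)=5, m(4)=11, m(5)=6, m(6)=3, m(7)=2, m(8)=3, m(9)=6, m(10)=11, m(11)=5, m(12)=1.
No roots. A degree-2 polynomial over a field with no linear factor is irreducible.

Yes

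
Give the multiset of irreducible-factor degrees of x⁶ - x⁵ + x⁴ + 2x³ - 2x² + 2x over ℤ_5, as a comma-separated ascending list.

1, 1, 2, 2

Write h(x) = x⁶ - x⁵ + x⁴ + 2x³ - 2x² + 2x.
Roots in ℤ_5: h(0) = 0 → root; h(1) = 3; h(2) = 0 → root; h(3) = 4; h(4) = 2.
Linear factors from roots: (x), (x - 2).
Complete factorization: h(x) = (x)·(x - 2)·(x² + 2x - 1)·(x² - x + 1).
Factor degrees with multiplicity: 1 + 1 + 2 + 2 = 6.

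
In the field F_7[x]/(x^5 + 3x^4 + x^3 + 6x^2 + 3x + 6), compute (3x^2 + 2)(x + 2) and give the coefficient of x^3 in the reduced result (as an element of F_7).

3

Multiply in F_7[x]: (3x^2 + 2)·(x + 2) = 3x^3 + 6x^2 + 2x + 4.
Reduced: 3x^3 + 6x^2 + 2x + 4.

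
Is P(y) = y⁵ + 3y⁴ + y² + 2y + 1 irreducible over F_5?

Check for roots in F_5: P(0) = 1; P(1) = 3; P(2) = 4; P(3) = 2; P(4) = 2.
No roots, so no linear factors.
Degree-2 irreducible divisors: test the 10 monic irreducibles of degree 2 over GF(5).
None of them divide P (all give nonzero remainder).
No irreducible factor of degree ≤ 2 exists, so P is irreducible over GF(5).

Yes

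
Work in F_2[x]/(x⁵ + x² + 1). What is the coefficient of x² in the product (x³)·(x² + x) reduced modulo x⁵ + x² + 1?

1

Multiply in F_2[x]: (x³)·(x² + x) = x⁵ + x⁴.
Reduce using x⁵ ≡ x² + 1 (mod x⁵ + x² + 1).
Reduced: x⁴ + x² + 1.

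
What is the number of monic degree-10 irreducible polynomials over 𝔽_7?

28245840

The number of monic irreducibles of degree 10 over GF(7) is (1/10)·Σ_{d∣10} μ(10/d) 7^d.
Divisors of 10: 1, 2, 5, 10; μ(10/d) for each: 1, -1, -1, 1.
Σ = 7^1 − 7^2 − 7^5 + 7^10 = 282458400.
N = 282458400/10 = 28245840.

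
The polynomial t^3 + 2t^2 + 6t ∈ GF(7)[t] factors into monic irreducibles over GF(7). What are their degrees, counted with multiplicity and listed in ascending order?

Write h(t) = t^3 + 2t^2 + 6t.
Linear factors from roots: (t), (t + 5), (t + 4).
Complete factorization: h(t) = (t)·(t + 4)·(t + 5).
Factor degrees with multiplicity: 1 + 1 + 1 = 3.

1, 1, 1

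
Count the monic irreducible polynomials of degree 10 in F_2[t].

99

By the necklace-counting formula, N_2(10) = (1/10) Σ_{d|10} μ(10/d)·2^d.
Divisors of 10: 1, 2, 5, 10; μ(10/d) for each: 1, -1, -1, 1.
Σ = 2^1 − 2^2 − 2^5 + 2^10 = 990.
N = 990/10 = 99.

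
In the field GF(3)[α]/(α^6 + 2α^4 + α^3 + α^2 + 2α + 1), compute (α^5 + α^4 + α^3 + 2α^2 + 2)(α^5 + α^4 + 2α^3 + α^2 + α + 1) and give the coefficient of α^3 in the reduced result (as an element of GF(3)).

Multiply in GF(3)[α]: (α^5 + α^4 + α^3 + 2α^2 + 2)·(α^5 + α^4 + 2α^3 + α^2 + α + 1) = α^10 + 2α^9 + α^8 + α^3 + α^2 + 2α + 2.
Reduce using α^6 ≡ α^4 + 2α^3 + 2α^2 + α + 2 (mod α^6 + 2α^4 + α^3 + α^2 + 2α + 1).
Reduced: α^5 + α^3 + α^2.

1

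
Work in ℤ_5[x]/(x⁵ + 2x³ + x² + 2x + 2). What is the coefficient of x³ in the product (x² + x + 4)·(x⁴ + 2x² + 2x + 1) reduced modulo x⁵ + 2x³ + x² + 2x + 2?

1

Multiply in ℤ_5[x]: (x² + x + 4)·(x⁴ + 2x² + 2x + 1) = x⁶ + x⁵ + x⁴ + 4x³ + x² + 4x + 4.
Reduce using x⁵ ≡ 3x³ + 4x² + 3x + 3 (mod x⁵ + 2x³ + x² + 2x + 2).
Reduced: 4x⁴ + x³ + 3x² + 2.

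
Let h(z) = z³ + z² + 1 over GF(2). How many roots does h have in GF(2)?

Evaluate at each of the 2 elements of GF(2):
h(0) = 1; h(1) = 1.
No element is a root.

0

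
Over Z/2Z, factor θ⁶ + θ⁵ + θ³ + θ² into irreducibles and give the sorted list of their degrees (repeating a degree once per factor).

1, 1, 1, 1, 2

Write f(θ) = θ⁶ + θ⁵ + θ³ + θ².
Roots in Z/2Z: f(0) = 0 → root; f(1) = 0 → root.
Linear factors from roots: (θ), (θ + 1).
Complete factorization: f(θ) = (θ)^2·(θ + 1)^2·(θ² + θ + 1).
Factor degrees with multiplicity: 1 + 1 + 1 + 1 + 2 = 6.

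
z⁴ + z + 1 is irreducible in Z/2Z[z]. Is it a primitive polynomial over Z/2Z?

Yes

Write f(z) = z⁴ + z + 1.
|GF(2^4)^×| = 2^4 − 1 = 15. Prime factorization: 15 = 3·5.
f is primitive ⇔ z has order 15 in GF(2)[z]/(f), i.e. z^(15/q) ≠ 1 for each prime q | 15.
z^(5) mod f = z² + z.
z^(3) mod f = z³.
None equal 1, so z has full order 15; f is primitive.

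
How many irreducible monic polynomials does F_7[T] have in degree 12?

x^(7^12) − x is the product of all monic irreducibles of degree dividing 12; Möbius inversion gives N = (1/12) Σ μ(12/d)·7^d.
Divisors of 12: 1, 2, 3, 4, 6, 12; μ(12/d) for each: 0, 1, 0, -1, -1, 1.
Σ = 7^2 − 7^4 − 7^6 + 7^12 = 13841167200.
N = 13841167200/12 = 1153430600.

1153430600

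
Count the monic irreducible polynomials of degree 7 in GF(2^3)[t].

299592

Gauss's count: N_{8}(7) = (1/7) Σ_{d|7} μ(7/d)·8^d.
Divisors of 7: 1, 7; μ(7/d) for each: -1, 1.
Σ = − 8^1 + 8^7 = 2097144.
N = 2097144/7 = 299592.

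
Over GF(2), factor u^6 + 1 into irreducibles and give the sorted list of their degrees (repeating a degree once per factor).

1, 1, 2, 2

Write f(u) = u^6 + 1.
Roots in GF(2): f(0) = 1; f(1) = 0 → root.
Linear factors from roots: (u + 1).
Complete factorization: f(u) = (u + 1)^2·(u^2 + u + 1)^2.
Factor degrees with multiplicity: 1 + 1 + 2 + 2 = 6.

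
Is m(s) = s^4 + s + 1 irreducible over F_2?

Check for roots in F_2: m(0) = 1; m(1) = 1.
No roots, so no linear factors.
Monic irreducibles of degree 2 over GF(2): s^2 + s + 1.
None of them divide m (all give nonzero remainder).
No irreducible factor of degree ≤ 2 exists, so m is irreducible over GF(2).

Yes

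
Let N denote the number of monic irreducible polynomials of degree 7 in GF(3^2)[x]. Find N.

683280

The number of monic irreducibles of degree 7 over GF(9) is (1/7)·Σ_{d∣7} μ(7/d) 9^d.
Divisors of 7: 1, 7; μ(7/d) for each: -1, 1.
Σ = − 9^1 + 9^7 = 4782960.
N = 4782960/7 = 683280.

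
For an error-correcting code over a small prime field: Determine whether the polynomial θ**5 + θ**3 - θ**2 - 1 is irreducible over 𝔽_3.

No

Write m(θ) = θ**5 + θ**3 - θ**2 - 1.
Check for roots in 𝔽_3: m(0) = 2; m(1) = 0 → root; m(2) = 2.
m(1) = 0, so (θ − 1) divides m(θ); m is reducible.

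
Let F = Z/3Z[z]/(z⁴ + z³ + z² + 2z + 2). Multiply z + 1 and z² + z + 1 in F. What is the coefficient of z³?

1

Multiply in Z/3Z[z]: (z + 1)·(z² + z + 1) = z³ + 2z² + 2z + 1.
Reduced: z³ + 2z² + 2z + 1.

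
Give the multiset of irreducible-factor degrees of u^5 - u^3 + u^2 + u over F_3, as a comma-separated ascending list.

Write g(u) = u^5 - u^3 + u^2 + u.
Roots in F_3: g(0) = 0 → root; g(1) = 2; g(2) = 0 → root.
Linear factors from roots: (u), (u + 1).
Complete factorization: g(u) = (u)·(u + 1)·(u^3 - u^2 + 1).
Factor degrees with multiplicity: 1 + 1 + 3 = 5.

1, 1, 3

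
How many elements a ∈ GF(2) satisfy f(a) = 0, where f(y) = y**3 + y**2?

Evaluate at each of the 2 elements of GF(2):
f(0) = 0 → root; f(1) = 0 → root.
Roots: {0, 1}.

2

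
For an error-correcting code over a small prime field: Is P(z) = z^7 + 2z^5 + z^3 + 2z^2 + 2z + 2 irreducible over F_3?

Check for roots in F_3: P(0) = 2; P(1) = 1; P(2) = 1.
No roots, so no linear factors.
Monic irreducibles of degree 2 over GF(3): z^2 + 1, z^2 + z + 2, z^2 + 2z + 2.
None of them divide P (all give nonzero remainder).
Degree-3 irreducible divisors: test the 8 monic irreducibles of degree 3 over GF(3).
None of them divide P (all give nonzero remainder).
No irreducible factor of degree ≤ 3 exists, so P is irreducible over GF(3).

Yes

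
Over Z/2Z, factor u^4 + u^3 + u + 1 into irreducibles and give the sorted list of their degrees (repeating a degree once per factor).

Write h(u) = u^4 + u^3 + u + 1.
Roots in Z/2Z: h(0) = 1; h(1) = 0 → root.
Linear factors from roots: (u + 1).
Complete factorization: h(u) = (u + 1)^2·(u^2 + u + 1).
Factor degrees with multiplicity: 1 + 1 + 2 = 4.

1, 1, 2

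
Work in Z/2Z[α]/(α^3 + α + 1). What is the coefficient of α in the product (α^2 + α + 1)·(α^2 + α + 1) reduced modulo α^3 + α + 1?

1

Multiply in Z/2Z[α]: (α^2 + α + 1)·(α^2 + α + 1) = α^4 + α^2 + 1.
Reduce using α^3 ≡ α + 1 (mod α^3 + α + 1).
Reduced: α + 1.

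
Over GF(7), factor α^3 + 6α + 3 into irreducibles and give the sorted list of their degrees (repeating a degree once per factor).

Write f(α) = α^3 + 6α + 3.
Linear factors from roots: (α + 3).
Complete factorization: f(α) = (α + 3)·(α^2 + 4α + 1).
Factor degrees with multiplicity: 1 + 2 = 3.

1, 2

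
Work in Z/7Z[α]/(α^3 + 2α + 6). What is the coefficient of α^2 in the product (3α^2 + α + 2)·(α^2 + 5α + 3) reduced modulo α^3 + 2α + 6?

Multiply in Z/7Z[α]: (3α^2 + α + 2)·(α^2 + 5α + 3) = 3α^4 + 2α^3 + 2α^2 + 6α + 6.
Reduce using α^3 ≡ 5α + 1 (mod α^3 + 2α + 6).
Reduced: 3α^2 + 5α + 1.

3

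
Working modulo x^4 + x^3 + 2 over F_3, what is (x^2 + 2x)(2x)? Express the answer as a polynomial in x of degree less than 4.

Multiply in F_3[x]: (x^2 + 2x)·(2x) = 2x^3 + x^2.
Reduced: 2x^3 + x^2.

2x^3 + x^2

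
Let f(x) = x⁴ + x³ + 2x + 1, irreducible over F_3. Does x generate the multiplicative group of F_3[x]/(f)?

No

|GF(3^4)^×| = 3^4 − 1 = 80. Prime factorization: 80 = 2^4·5.
f is primitive ⇔ x has order 80 in GF(3)[x]/(f), i.e. x^(80/q) ≠ 1 for each prime q | 80.
x^(40) mod f = 1
x^(16) mod f = 2x² + x + 1.
Since x^(40) = 1, the order of x divides 40 < 80; not primitive.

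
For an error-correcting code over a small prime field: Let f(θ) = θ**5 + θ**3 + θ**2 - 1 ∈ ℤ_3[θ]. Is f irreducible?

Yes

Check for roots in ℤ_3: f(0) = 2; f(1) = 2; f(2) = 1.
No roots, so no linear factors.
Monic irreducibles of degree 2 over GF(3): θ**2 + 1, θ**2 + θ - 1, θ**2 - θ - 1.
None of them divide f (all give nonzero remainder).
No irreducible factor of degree ≤ 2 exists, so f is irreducible over GF(3).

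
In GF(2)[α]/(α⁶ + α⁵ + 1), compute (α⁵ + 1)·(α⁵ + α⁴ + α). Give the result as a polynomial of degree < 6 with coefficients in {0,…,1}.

α + 1

Multiply in GF(2)[α]: (α⁵ + 1)·(α⁵ + α⁴ + α) = α¹⁰ + α⁹ + α⁶ + α⁵ + α⁴ + α.
Reduce using α⁶ ≡ α⁵ + 1 (mod α⁶ + α⁵ + 1).
Reduced: α + 1.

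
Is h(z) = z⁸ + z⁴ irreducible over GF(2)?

No

Check for roots in GF(2): h(0) = 0 → root; h(1) = 0 → root.
h(0) = 0, so (z) divides h(z); h is reducible.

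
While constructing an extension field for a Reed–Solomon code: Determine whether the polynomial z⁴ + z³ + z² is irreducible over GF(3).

No

Write f(z) = z⁴ + z³ + z².
Check for roots in GF(3): f(0) = 0 → root; f(1) = 0 → root; f(2) = 1.
f(0) = 0, so (z) divides f(z); f is reducible.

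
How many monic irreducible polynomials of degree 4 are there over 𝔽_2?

3

x^(2^4) − x is the product of all monic irreducibles of degree dividing 4; Möbius inversion gives N = (1/4) Σ μ(4/d)·2^d.
Divisors of 4: 1, 2, 4; μ(4/d) for each: 0, -1, 1.
Σ = − 2^2 + 2^4 = 12.
N = 12/4 = 3.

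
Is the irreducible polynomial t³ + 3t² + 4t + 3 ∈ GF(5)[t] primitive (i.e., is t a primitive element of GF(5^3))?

Yes

Write f(t) = t³ + 3t² + 4t + 3.
|GF(5^3)^×| = 5^3 − 1 = 124. Prime factorization: 124 = 2^2·31.
f is primitive ⇔ t has order 124 in GF(5)[t]/(f), i.e. t^(124/q) ≠ 1 for each prime q | 124.
t^(62) mod f = 4.
t^(4) mod f = 4t + 4.
None equal 1, so t has full order 124; f is primitive.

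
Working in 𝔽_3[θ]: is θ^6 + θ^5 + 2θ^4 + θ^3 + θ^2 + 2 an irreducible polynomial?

Write f(θ) = θ^6 + θ^5 + 2θ^4 + θ^3 + θ^2 + 2.
Check for roots in 𝔽_3: f(0) = 2; f(1) = 2; f(2) = 1.
No roots, so no linear factors.
Monic irreducibles of degree 2 over GF(3): θ^2 + 1, θ^2 + θ + 2, θ^2 + 2θ + 2.
None of them divide f (all give nonzero remainder).
Degree-3 irreducible divisors: test the 8 monic irreducibles of degree 3 over GF(3).
None of them divide f (all give nonzero remainder).
No irreducible factor of degree ≤ 3 exists, so f is irreducible over GF(3).

Yes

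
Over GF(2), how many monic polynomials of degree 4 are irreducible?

By the necklace-counting formula, N_2(4) = (1/4) Σ_{d|4} μ(4/d)·2^d.
Divisors of 4: 1, 2, 4; μ(4/d) for each: 0, -1, 1.
Σ = − 2^2 + 2^4 = 12.
N = 12/4 = 3.

3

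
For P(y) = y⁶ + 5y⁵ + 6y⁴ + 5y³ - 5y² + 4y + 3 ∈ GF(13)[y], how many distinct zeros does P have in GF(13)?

4

Evaluate at each of the 13 elements of GF(13):
P(0) = 3; P(1) = 6; P(2) = 0 → root; P(3) = 0 → root; P(4) = 0 → root; P(5) = 7; P(6) = 2; P(7) = 10; P(8) = 6; P(9) = 8; P(10) = 6; P(11) = 0 → root; P(12) = 4.
Roots: {2, 3, 4, 11}.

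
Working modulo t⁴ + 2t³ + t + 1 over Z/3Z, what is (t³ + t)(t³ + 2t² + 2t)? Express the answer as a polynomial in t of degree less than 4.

t^3 + t^2

Multiply in Z/3Z[t]: (t³ + t)·(t³ + 2t² + 2t) = t⁶ + 2t⁵ + 2t³ + 2t².
Reduce using t⁴ ≡ t³ + 2t + 2 (mod t⁴ + 2t³ + t + 1).
Reduced: t³ + t².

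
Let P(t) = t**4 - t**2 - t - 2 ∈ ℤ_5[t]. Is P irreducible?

Yes

Check for roots in ℤ_5: P(0) = 3; P(1) = 2; P(2) = 3; P(3) = 2; P(4) = 4.
No roots, so no linear factors.
Degree-2 irreducible divisors: test the 10 monic irreducibles of degree 2 over GF(5).
None of them divide P (all give nonzero remainder).
No irreducible factor of degree ≤ 2 exists, so P is irreducible over GF(5).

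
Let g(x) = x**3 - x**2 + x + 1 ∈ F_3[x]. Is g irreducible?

Yes

Check for roots in F_3: g(0) = 1; g(1) = 2; g(2) = 1.
No roots. A degree-3 polynomial over a field with no linear factor is irreducible.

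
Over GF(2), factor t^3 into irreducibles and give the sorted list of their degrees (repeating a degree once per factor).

Write h(t) = t^3.
Roots in GF(2): h(0) = 0 → root; h(1) = 1.
Linear factors from roots: (t).
Complete factorization: h(t) = (t)^3.
Factor degrees with multiplicity: 1 + 1 + 1 = 3.

1, 1, 1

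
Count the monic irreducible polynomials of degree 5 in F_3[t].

Gauss's count: N_{3}(5) = (1/5) Σ_{d|5} μ(5/d)·3^d.
Divisors of 5: 1, 5; μ(5/d) for each: -1, 1.
Σ = − 3^1 + 3^5 = 240.
N = 240/5 = 48.

48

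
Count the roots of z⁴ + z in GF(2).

Write f(z) = z⁴ + z.
Evaluate at each of the 2 elements of GF(2):
f(0) = 0 → root; f(1) = 0 → root.
Roots: {0, 1}.

2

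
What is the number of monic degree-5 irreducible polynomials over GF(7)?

x^(7^5) − x is the product of all monic irreducibles of degree dividing 5; Möbius inversion gives N = (1/5) Σ μ(5/d)·7^d.
Divisors of 5: 1, 5; μ(5/d) for each: -1, 1.
Σ = − 7^1 + 7^5 = 16800.
N = 16800/5 = 3360.

3360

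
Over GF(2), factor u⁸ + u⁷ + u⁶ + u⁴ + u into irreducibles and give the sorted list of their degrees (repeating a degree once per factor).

1, 2, 2, 3

Write f(u) = u⁸ + u⁷ + u⁶ + u⁴ + u.
Roots in GF(2): f(0) = 0 → root; f(1) = 1.
Linear factors from roots: (u).
Complete factorization: f(u) = (u)·(u² + u + 1)^2·(u³ + u² + 1).
Factor degrees with multiplicity: 1 + 2 + 2 + 3 = 8.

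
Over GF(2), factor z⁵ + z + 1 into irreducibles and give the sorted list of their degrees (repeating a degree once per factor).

2, 3

Write f(z) = z⁵ + z + 1.
Roots in GF(2): f(0) = 1; f(1) = 1.
Complete factorization: f(z) = (z² + z + 1)·(z³ + z² + 1).
Factor degrees with multiplicity: 2 + 3 = 5.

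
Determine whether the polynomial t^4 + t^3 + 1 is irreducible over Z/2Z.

Yes

Write g(t) = t^4 + t^3 + 1.
Check for roots in Z/2Z: g(0) = 1; g(1) = 1.
No roots, so no linear factors.
Monic irreducibles of degree 2 over GF(2): t^2 + t + 1.
None of them divide g (all give nonzero remainder).
No irreducible factor of degree ≤ 2 exists, so g is irreducible over GF(2).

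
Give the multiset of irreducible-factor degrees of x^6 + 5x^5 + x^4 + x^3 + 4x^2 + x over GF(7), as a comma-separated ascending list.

Write g(x) = x^6 + 5x^5 + x^4 + x^3 + 4x^2 + x.
Linear factors from roots: (x), (x + 5), (x + 3).
Complete factorization: g(x) = (x)·(x + 3)·(x + 5)·(x^3 + 4x^2 + 3x + 1).
Factor degrees with multiplicity: 1 + 1 + 1 + 3 = 6.

1, 1, 1, 3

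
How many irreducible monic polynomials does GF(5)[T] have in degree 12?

20343700

By the necklace-counting formula, N_5(12) = (1/12) Σ_{d|12} μ(12/d)·5^d.
Divisors of 12: 1, 2, 3, 4, 6, 12; μ(12/d) for each: 0, 1, 0, -1, -1, 1.
Σ = 5^2 − 5^4 − 5^6 + 5^12 = 244124400.
N = 244124400/12 = 20343700.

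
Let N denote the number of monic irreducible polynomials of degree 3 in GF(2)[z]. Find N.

2

Gauss's count: N_{2}(3) = (1/3) Σ_{d|3} μ(3/d)·2^d.
Divisors of 3: 1, 3; μ(3/d) for each: -1, 1.
Σ = − 2^1 + 2^3 = 6.
N = 6/3 = 2.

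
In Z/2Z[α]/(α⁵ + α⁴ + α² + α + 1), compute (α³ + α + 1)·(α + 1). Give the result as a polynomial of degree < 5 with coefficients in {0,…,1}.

α^4 + α^3 + α^2 + 1

Multiply in Z/2Z[α]: (α³ + α + 1)·(α + 1) = α⁴ + α³ + α² + 1.
Reduced: α⁴ + α³ + α² + 1.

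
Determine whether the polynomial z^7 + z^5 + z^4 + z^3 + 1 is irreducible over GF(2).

Yes

Write f(z) = z^7 + z^5 + z^4 + z^3 + 1.
Check for roots in GF(2): f(0) = 1; f(1) = 1.
No roots, so no linear factors.
Monic irreducibles of degree 2 over GF(2): z^2 + z + 1.
None of them divide f (all give nonzero remainder).
Monic irreducibles of degree 3 over GF(2): z^3 + z + 1, z^3 + z^2 + 1.
None of them divide f (all give nonzero remainder).
No irreducible factor of degree ≤ 3 exists, so f is irreducible over GF(2).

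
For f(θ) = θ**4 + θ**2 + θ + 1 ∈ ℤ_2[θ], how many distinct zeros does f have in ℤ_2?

1

Evaluate at each of the 2 elements of ℤ_2:
f(0) = 1; f(1) = 0 → root.
Roots: {1}.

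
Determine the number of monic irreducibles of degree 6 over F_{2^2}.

Gauss's count: N_{4}(6) = (1/6) Σ_{d|6} μ(6/d)·4^d.
Divisors of 6: 1, 2, 3, 6; μ(6/d) for each: 1, -1, -1, 1.
Σ = 4^1 − 4^2 − 4^3 + 4^6 = 4020.
N = 4020/6 = 670.

670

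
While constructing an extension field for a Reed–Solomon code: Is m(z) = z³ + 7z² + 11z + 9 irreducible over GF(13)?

No

Check each element of GF(13) for a root: m(0)=9, m(1)=2, m(2)=2, m(3)=2, m(4)=8, m(5)=0, m(6)=10, m(7)=5, m(8)=4, m(9)=0, m(10)=12, m(11)=7, m(12)=4.
m(5) = 0, so (z − 5) divides m(z); m is reducible.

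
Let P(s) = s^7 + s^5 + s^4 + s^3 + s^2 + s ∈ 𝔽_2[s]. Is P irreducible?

Check for roots in 𝔽_2: P(0) = 0 → root; P(1) = 0 → root.
P(0) = 0, so (s) divides P(s); P is reducible.

No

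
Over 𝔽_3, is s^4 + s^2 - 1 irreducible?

Yes

Write g(s) = s^4 + s^2 - 1.
Check for roots in 𝔽_3: g(0) = 2; g(1) = 1; g(2) = 1.
No roots, so no linear factors.
Monic irreducibles of degree 2 over GF(3): s^2 + 1, s^2 + s - 1, s^2 - s - 1.
None of them divide g (all give nonzero remainder).
No irreducible factor of degree ≤ 2 exists, so g is irreducible over GF(3).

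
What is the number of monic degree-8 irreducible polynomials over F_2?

Gauss's count: N_{2}(8) = (1/8) Σ_{d|8} μ(8/d)·2^d.
Divisors of 8: 1, 2, 4, 8; μ(8/d) for each: 0, 0, -1, 1.
Σ = − 2^4 + 2^8 = 240.
N = 240/8 = 30.

30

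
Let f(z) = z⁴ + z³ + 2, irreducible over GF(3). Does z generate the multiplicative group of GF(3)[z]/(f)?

Yes

|GF(3^4)^×| = 3^4 − 1 = 80. Prime factorization: 80 = 2^4·5.
f is primitive ⇔ z has order 80 in GF(3)[z]/(f), i.e. z^(80/q) ≠ 1 for each prime q | 80.
z^(40) mod f = 2.
z^(16) mod f = 2z² + 2z + 2.
None equal 1, so z has full order 80; f is primitive.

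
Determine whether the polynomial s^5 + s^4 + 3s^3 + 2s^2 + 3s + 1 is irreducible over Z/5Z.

Yes

Write m(s) = s^5 + s^4 + 3s^3 + 2s^2 + 3s + 1.
Check for roots in Z/5Z: m(0) = 1; m(1) = 1; m(2) = 2; m(3) = 3; m(4) = 2.
No roots, so no linear factors.
Degree-2 irreducible divisors: test the 10 monic irreducibles of degree 2 over GF(5).
None of them divide m (all give nonzero remainder).
No irreducible factor of degree ≤ 2 exists, so m is irreducible over GF(5).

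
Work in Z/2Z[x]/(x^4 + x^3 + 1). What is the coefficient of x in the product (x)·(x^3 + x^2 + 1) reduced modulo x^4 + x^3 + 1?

1

Multiply in Z/2Z[x]: (x)·(x^3 + x^2 + 1) = x^4 + x^3 + x.
Reduce using x^4 ≡ x^3 + 1 (mod x^4 + x^3 + 1).
Reduced: x + 1.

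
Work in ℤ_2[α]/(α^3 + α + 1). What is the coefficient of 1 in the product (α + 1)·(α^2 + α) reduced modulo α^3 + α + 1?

1

Multiply in ℤ_2[α]: (α + 1)·(α^2 + α) = α^3 + α.
Reduce using α^3 ≡ α + 1 (mod α^3 + α + 1).
Reduced: 1.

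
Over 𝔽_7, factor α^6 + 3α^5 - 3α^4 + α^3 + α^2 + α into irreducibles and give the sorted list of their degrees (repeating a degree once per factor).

Write f(α) = α^6 + 3α^5 - 3α^4 + α^3 + α^2 + α.
Linear factors from roots: (α), (α - 2).
Complete factorization: f(α) = (α)·(α - 2)·(α^2 + α - 3)·(α^2 - 3α - 1).
Factor degrees with multiplicity: 1 + 1 + 2 + 2 = 6.

1, 1, 2, 2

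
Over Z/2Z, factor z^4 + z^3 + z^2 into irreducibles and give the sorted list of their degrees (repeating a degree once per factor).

1, 1, 2

Write g(z) = z^4 + z^3 + z^2.
Roots in Z/2Z: g(0) = 0 → root; g(1) = 1.
Linear factors from roots: (z).
Complete factorization: g(z) = (z)^2·(z^2 + z + 1).
Factor degrees with multiplicity: 1 + 1 + 2 = 4.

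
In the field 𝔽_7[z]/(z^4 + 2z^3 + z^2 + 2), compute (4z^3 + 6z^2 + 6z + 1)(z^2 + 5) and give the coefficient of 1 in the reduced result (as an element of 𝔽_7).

Multiply in 𝔽_7[z]: (4z^3 + 6z^2 + 6z + 1)·(z^2 + 5) = 4z^5 + 6z^4 + 5z^3 + 3z^2 + 2z + 5.
Reduce using z^4 ≡ 5z^3 + 6z^2 + 5 (mod z^4 + 2z^3 + z^2 + 2).
Reduced: 5z^3 + 5z^2 + z + 2.

2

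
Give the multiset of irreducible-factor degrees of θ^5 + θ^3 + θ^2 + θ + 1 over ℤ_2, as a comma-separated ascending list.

Write f(θ) = θ^5 + θ^3 + θ^2 + θ + 1.
Roots in ℤ_2: f(0) = 1; f(1) = 1.
Complete factorization: f(θ) = (θ^5 + θ^3 + θ^2 + θ + 1).
Factor degrees with multiplicity: 5 = 5.

5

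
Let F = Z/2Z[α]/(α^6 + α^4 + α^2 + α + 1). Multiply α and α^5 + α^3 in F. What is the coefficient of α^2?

1

Multiply in Z/2Z[α]: (α)·(α^5 + α^3) = α^6 + α^4.
Reduce using α^6 ≡ α^4 + α^2 + α + 1 (mod α^6 + α^4 + α^2 + α + 1).
Reduced: α^2 + α + 1.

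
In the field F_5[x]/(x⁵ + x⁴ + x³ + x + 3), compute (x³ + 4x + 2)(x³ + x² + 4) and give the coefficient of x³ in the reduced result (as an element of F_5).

Multiply in F_5[x]: (x³ + 4x + 2)·(x³ + x² + 4) = x⁶ + x⁵ + 4x⁴ + 2x² + x + 3.
Reduce using x⁵ ≡ 4x⁴ + 4x³ + 4x + 2 (mod x⁵ + x⁴ + x³ + x + 3).
Reduced: 3x⁴ + x² + 3x + 3.

0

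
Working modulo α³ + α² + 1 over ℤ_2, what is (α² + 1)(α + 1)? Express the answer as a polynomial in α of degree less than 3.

α

Multiply in ℤ_2[α]: (α² + 1)·(α + 1) = α³ + α² + α + 1.
Reduce using α³ ≡ α² + 1 (mod α³ + α² + 1).
Reduced: α.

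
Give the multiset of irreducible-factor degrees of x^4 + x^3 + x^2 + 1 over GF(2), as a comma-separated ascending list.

Write f(x) = x^4 + x^3 + x^2 + 1.
Roots in GF(2): f(0) = 1; f(1) = 0 → root.
Linear factors from roots: (x + 1).
Complete factorization: f(x) = (x + 1)·(x^3 + x + 1).
Factor degrees with multiplicity: 1 + 3 = 4.

1, 3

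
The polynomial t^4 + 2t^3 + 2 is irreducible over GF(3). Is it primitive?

Write f(t) = t^4 + 2t^3 + 2.
|GF(3^4)^×| = 3^4 − 1 = 80. Prime factorization: 80 = 2^4·5.
f is primitive ⇔ t has order 80 in GF(3)[t]/(f), i.e. t^(80/q) ≠ 1 for each prime q | 80.
t^(40) mod f = 2.
t^(16) mod f = 2t^2 + t + 2.
None equal 1, so t has full order 80; f is primitive.

Yes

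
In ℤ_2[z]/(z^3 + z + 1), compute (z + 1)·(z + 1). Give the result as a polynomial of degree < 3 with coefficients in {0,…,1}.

z^2 + 1

Multiply in ℤ_2[z]: (z + 1)·(z + 1) = z^2 + 1.
Reduced: z^2 + 1.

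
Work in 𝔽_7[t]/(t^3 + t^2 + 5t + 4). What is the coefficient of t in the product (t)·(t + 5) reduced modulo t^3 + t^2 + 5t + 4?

5

Multiply in 𝔽_7[t]: (t)·(t + 5) = t^2 + 5t.
Reduced: t^2 + 5t.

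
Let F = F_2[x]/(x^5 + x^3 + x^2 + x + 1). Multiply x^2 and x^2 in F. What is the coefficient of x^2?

0

Multiply in F_2[x]: (x^2)·(x^2) = x^4.
Reduced: x^4.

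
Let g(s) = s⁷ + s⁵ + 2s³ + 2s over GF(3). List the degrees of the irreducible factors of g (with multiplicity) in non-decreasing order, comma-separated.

1, 1, 1, 2, 2

Roots in GF(3): g(0) = 0 → root; g(1) = 0 → root; g(2) = 0 → root.
Linear factors from roots: (s), (s + 2), (s + 1).
Complete factorization: g(s) = (s)·(s + 1)·(s + 2)·(s² + 1)^2.
Factor degrees with multiplicity: 1 + 1 + 1 + 2 + 2 = 7.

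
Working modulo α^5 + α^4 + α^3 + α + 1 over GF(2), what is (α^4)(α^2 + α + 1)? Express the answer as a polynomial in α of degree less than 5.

α^2 + α

Multiply in GF(2)[α]: (α^4)·(α^2 + α + 1) = α^6 + α^5 + α^4.
Reduce using α^5 ≡ α^4 + α^3 + α + 1 (mod α^5 + α^4 + α^3 + α + 1).
Reduced: α^2 + α.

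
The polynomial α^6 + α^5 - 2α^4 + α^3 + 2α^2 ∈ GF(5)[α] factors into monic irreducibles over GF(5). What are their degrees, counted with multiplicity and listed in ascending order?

Write h(α) = α^6 + α^5 - 2α^4 + α^3 + 2α^2.
Roots in GF(5): h(0) = 0 → root; h(1) = 3; h(2) = 0 → root; h(3) = 0 → root; h(4) = 4.
Linear factors from roots: (α), (α - 2), (α + 2).
Complete factorization: h(α) = (α + 2)·(α - 2)·(α)^2·(α^2 + α + 2).
Factor degrees with multiplicity: 1 + 1 + 1 + 1 + 2 = 6.

1, 1, 1, 1, 2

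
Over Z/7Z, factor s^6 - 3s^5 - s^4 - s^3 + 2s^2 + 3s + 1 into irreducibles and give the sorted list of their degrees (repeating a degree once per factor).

Write g(s) = s^6 - 3s^5 - s^4 - s^3 + 2s^2 + 3s + 1.
Linear factors from roots: (s + 3).
Complete factorization: g(s) = (s + 3)·(s^2 + s + 3)·(s^3 - 3).
Factor degrees with multiplicity: 1 + 2 + 3 = 6.

1, 2, 3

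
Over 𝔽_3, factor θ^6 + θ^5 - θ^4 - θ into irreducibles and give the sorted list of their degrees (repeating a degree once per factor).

Write g(θ) = θ^6 + θ^5 - θ^4 - θ.
Roots in 𝔽_3: g(0) = 0 → root; g(1) = 0 → root; g(2) = 0 → root.
Linear factors from roots: (θ), (θ - 1), (θ + 1).
Complete factorization: g(θ) = (θ)·(θ + 1)·(θ - 1)^2·(θ^2 - θ - 1).
Factor degrees with multiplicity: 1 + 1 + 1 + 1 + 2 = 6.

1, 1, 1, 1, 2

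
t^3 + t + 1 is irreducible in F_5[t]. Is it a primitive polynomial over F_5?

Write f(t) = t^3 + t + 1.
|GF(5^3)^×| = 5^3 − 1 = 124. Prime factorization: 124 = 2^2·31.
f is primitive ⇔ t has order 124 in GF(5)[t]/(f), i.e. t^(124/q) ≠ 1 for each prime q | 124.
t^(62) mod f = 1
t^(4) mod f = 4t^2 + 4t.
Since t^(62) = 1, the order of t divides 62 < 124; not primitive.

No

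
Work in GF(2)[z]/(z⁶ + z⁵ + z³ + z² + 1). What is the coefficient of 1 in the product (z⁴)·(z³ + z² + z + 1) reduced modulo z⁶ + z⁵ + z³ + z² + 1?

0

Multiply in GF(2)[z]: (z⁴)·(z³ + z² + z + 1) = z⁷ + z⁶ + z⁵ + z⁴.
Reduce using z⁶ ≡ z⁵ + z³ + z² + 1 (mod z⁶ + z⁵ + z³ + z² + 1).
Reduced: z⁵ + z³ + z.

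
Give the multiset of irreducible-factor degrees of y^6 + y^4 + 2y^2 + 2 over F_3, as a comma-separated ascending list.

Write h(y) = y^6 + y^4 + 2y^2 + 2.
Roots in F_3: h(0) = 2; h(1) = 0 → root; h(2) = 0 → root.
Linear factors from roots: (y + 2), (y + 1).
Complete factorization: h(y) = (y + 1)·(y + 2)·(y^2 + 1)^2.
Factor degrees with multiplicity: 1 + 1 + 2 + 2 = 6.

1, 1, 2, 2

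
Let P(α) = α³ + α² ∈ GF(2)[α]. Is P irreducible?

Check for roots in GF(2): P(0) = 0 → root; P(1) = 0 → root.
P(0) = 0, so (α) divides P(α); P is reducible.

No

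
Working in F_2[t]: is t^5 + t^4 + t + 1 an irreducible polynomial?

Write P(t) = t^5 + t^4 + t + 1.
Check for roots in F_2: P(0) = 1; P(1) = 0 → root.
P(1) = 0, so (t − 1) divides P(t); P is reducible.

No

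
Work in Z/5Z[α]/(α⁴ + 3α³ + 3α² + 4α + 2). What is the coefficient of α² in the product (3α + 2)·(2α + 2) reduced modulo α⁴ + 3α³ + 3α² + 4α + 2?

1

Multiply in Z/5Z[α]: (3α + 2)·(2α + 2) = α² + 4.
Reduced: α² + 4.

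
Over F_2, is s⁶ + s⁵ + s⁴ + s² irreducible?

No

Write m(s) = s⁶ + s⁵ + s⁴ + s².
Check for roots in F_2: m(0) = 0 → root; m(1) = 0 → root.
m(0) = 0, so (s) divides m(s); m is reducible.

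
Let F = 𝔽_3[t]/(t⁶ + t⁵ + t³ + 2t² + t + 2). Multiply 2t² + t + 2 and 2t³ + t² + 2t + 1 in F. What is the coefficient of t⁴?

Multiply in 𝔽_3[t]: (2t² + t + 2)·(2t³ + t² + 2t + 1) = t⁵ + t⁴ + 2t + 2.
Reduced: t⁵ + t⁴ + 2t + 2.

1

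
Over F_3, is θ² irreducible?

No

Write f(θ) = θ².
Check for roots in F_3: f(0) = 0 → root; f(1) = 1; f(2) = 1.
f(0) = 0, so (θ) divides f(θ); f is reducible.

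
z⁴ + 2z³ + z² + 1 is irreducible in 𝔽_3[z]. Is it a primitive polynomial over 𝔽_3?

Write f(z) = z⁴ + 2z³ + z² + 1.
|GF(3^4)^×| = 3^4 − 1 = 80. Prime factorization: 80 = 2^4·5.
f is primitive ⇔ z has order 80 in GF(3)[z]/(f), i.e. z^(80/q) ≠ 1 for each prime q | 80.
z^(40) mod f = 1
z^(16) mod f = z³ + z² + 2z.
Since z^(40) = 1, the order of z divides 40 < 80; not primitive.

No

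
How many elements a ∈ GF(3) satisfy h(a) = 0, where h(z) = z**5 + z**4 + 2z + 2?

Evaluate at each of the 3 elements of GF(3):
h(0) = 2; h(1) = 0 → root; h(2) = 0 → root.
Roots: {1, 2}.

2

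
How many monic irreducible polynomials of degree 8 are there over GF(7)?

Gauss's count: N_{7}(8) = (1/8) Σ_{d|8} μ(8/d)·7^d.
Divisors of 8: 1, 2, 4, 8; μ(8/d) for each: 0, 0, -1, 1.
Σ = − 7^4 + 7^8 = 5762400.
N = 5762400/8 = 720300.

720300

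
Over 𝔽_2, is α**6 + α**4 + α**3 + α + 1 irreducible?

Yes

Write m(α) = α**6 + α**4 + α**3 + α + 1.
Check for roots in 𝔽_2: m(0) = 1; m(1) = 1.
No roots, so no linear factors.
Monic irreducibles of degree 2 over GF(2): α**2 + α + 1.
None of them divide m (all give nonzero remainder).
Monic irreducibles of degree 3 over GF(2): α**3 + α + 1, α**3 + α**2 + 1.
None of them divide m (all give nonzero remainder).
No irreducible factor of degree ≤ 3 exists, so m is irreducible over GF(2).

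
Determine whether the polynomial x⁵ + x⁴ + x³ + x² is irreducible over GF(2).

No

Write P(x) = x⁵ + x⁴ + x³ + x².
Check for roots in GF(2): P(0) = 0 → root; P(1) = 0 → root.
P(0) = 0, so (x) divides P(x); P is reducible.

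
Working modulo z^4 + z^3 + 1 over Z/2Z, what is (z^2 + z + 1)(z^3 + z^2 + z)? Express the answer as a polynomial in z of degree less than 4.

1

Multiply in Z/2Z[z]: (z^2 + z + 1)·(z^3 + z^2 + z) = z^5 + z^3 + z.
Reduce using z^4 ≡ z^3 + 1 (mod z^4 + z^3 + 1).
Reduced: 1.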